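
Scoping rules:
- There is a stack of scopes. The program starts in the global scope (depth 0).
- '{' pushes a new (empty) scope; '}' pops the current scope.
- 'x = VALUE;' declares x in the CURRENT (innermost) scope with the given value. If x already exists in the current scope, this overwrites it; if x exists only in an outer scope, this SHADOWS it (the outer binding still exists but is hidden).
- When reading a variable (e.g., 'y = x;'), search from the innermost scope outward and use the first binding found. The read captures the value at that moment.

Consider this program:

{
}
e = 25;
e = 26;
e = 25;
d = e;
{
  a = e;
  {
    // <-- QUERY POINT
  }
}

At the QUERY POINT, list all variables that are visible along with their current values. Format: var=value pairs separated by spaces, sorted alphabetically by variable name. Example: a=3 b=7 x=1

Step 1: enter scope (depth=1)
Step 2: exit scope (depth=0)
Step 3: declare e=25 at depth 0
Step 4: declare e=26 at depth 0
Step 5: declare e=25 at depth 0
Step 6: declare d=(read e)=25 at depth 0
Step 7: enter scope (depth=1)
Step 8: declare a=(read e)=25 at depth 1
Step 9: enter scope (depth=2)
Visible at query point: a=25 d=25 e=25

Answer: a=25 d=25 e=25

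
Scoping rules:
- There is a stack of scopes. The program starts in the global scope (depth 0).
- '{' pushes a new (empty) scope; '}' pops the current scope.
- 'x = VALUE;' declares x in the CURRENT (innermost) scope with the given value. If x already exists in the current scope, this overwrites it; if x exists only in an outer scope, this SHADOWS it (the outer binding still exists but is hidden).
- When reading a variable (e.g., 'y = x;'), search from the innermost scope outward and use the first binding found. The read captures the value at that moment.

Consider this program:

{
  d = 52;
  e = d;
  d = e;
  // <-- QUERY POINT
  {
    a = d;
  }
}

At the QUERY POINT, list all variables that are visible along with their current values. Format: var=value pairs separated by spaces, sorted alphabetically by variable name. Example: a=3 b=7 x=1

Step 1: enter scope (depth=1)
Step 2: declare d=52 at depth 1
Step 3: declare e=(read d)=52 at depth 1
Step 4: declare d=(read e)=52 at depth 1
Visible at query point: d=52 e=52

Answer: d=52 e=52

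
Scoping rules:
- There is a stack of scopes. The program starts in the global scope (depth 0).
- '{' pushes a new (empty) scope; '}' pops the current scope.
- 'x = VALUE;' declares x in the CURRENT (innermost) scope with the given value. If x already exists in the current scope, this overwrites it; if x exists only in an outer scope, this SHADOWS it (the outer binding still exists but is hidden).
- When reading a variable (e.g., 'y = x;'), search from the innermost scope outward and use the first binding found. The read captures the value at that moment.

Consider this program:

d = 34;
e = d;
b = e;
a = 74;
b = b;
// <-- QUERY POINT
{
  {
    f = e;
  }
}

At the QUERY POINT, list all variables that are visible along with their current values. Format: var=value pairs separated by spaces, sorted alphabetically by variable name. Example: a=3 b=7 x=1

Answer: a=74 b=34 d=34 e=34

Derivation:
Step 1: declare d=34 at depth 0
Step 2: declare e=(read d)=34 at depth 0
Step 3: declare b=(read e)=34 at depth 0
Step 4: declare a=74 at depth 0
Step 5: declare b=(read b)=34 at depth 0
Visible at query point: a=74 b=34 d=34 e=34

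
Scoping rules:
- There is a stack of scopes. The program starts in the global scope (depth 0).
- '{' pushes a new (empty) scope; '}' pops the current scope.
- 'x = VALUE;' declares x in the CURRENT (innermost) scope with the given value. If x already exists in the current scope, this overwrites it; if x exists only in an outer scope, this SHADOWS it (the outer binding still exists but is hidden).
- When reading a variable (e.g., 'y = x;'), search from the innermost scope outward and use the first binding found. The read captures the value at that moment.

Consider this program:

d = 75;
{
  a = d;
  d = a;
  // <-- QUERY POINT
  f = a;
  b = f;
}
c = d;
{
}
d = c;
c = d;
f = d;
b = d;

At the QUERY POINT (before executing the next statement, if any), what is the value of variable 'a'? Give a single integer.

Answer: 75

Derivation:
Step 1: declare d=75 at depth 0
Step 2: enter scope (depth=1)
Step 3: declare a=(read d)=75 at depth 1
Step 4: declare d=(read a)=75 at depth 1
Visible at query point: a=75 d=75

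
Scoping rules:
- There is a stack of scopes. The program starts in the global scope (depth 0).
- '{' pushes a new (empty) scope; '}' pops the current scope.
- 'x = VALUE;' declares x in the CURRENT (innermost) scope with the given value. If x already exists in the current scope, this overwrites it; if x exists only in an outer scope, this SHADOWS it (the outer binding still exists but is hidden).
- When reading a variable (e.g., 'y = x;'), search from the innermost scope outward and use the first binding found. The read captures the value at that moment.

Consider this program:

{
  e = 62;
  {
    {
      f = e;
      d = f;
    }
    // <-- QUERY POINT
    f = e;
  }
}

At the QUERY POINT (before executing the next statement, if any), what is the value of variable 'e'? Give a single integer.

Answer: 62

Derivation:
Step 1: enter scope (depth=1)
Step 2: declare e=62 at depth 1
Step 3: enter scope (depth=2)
Step 4: enter scope (depth=3)
Step 5: declare f=(read e)=62 at depth 3
Step 6: declare d=(read f)=62 at depth 3
Step 7: exit scope (depth=2)
Visible at query point: e=62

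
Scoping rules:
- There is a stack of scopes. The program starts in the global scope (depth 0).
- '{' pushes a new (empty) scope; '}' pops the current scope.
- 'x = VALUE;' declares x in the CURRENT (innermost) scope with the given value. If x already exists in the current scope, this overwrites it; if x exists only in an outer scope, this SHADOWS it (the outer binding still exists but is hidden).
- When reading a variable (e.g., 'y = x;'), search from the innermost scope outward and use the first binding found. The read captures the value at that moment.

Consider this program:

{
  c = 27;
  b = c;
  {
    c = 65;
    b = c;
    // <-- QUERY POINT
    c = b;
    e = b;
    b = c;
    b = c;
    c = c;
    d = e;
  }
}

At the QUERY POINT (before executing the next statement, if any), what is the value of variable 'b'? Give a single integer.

Answer: 65

Derivation:
Step 1: enter scope (depth=1)
Step 2: declare c=27 at depth 1
Step 3: declare b=(read c)=27 at depth 1
Step 4: enter scope (depth=2)
Step 5: declare c=65 at depth 2
Step 6: declare b=(read c)=65 at depth 2
Visible at query point: b=65 c=65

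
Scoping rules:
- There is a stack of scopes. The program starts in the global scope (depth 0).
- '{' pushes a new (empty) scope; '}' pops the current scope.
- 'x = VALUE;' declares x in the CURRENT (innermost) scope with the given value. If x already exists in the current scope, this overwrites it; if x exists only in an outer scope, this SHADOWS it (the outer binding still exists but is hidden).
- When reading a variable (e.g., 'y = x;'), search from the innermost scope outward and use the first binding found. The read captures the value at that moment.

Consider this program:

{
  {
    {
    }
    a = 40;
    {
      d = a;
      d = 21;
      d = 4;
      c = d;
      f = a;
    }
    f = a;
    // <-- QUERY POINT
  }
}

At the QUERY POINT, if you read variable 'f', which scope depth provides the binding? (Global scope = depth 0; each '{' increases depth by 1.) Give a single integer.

Step 1: enter scope (depth=1)
Step 2: enter scope (depth=2)
Step 3: enter scope (depth=3)
Step 4: exit scope (depth=2)
Step 5: declare a=40 at depth 2
Step 6: enter scope (depth=3)
Step 7: declare d=(read a)=40 at depth 3
Step 8: declare d=21 at depth 3
Step 9: declare d=4 at depth 3
Step 10: declare c=(read d)=4 at depth 3
Step 11: declare f=(read a)=40 at depth 3
Step 12: exit scope (depth=2)
Step 13: declare f=(read a)=40 at depth 2
Visible at query point: a=40 f=40

Answer: 2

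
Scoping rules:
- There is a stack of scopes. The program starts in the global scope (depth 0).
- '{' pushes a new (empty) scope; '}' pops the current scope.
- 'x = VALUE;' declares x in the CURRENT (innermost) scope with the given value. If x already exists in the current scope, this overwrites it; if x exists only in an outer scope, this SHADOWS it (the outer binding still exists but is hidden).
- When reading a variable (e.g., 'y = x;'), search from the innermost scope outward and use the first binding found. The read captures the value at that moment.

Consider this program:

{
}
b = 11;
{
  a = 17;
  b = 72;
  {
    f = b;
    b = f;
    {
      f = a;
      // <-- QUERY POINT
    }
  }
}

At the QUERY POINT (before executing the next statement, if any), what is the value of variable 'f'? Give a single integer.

Answer: 17

Derivation:
Step 1: enter scope (depth=1)
Step 2: exit scope (depth=0)
Step 3: declare b=11 at depth 0
Step 4: enter scope (depth=1)
Step 5: declare a=17 at depth 1
Step 6: declare b=72 at depth 1
Step 7: enter scope (depth=2)
Step 8: declare f=(read b)=72 at depth 2
Step 9: declare b=(read f)=72 at depth 2
Step 10: enter scope (depth=3)
Step 11: declare f=(read a)=17 at depth 3
Visible at query point: a=17 b=72 f=17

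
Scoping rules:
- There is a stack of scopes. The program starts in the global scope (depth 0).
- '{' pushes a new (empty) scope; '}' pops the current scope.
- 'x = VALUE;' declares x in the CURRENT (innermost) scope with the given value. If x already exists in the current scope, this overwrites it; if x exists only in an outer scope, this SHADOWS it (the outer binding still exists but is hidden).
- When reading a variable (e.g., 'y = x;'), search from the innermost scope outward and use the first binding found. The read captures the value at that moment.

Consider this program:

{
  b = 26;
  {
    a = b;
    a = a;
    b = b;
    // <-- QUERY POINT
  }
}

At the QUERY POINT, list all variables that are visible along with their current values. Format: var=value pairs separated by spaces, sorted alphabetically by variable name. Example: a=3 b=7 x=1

Answer: a=26 b=26

Derivation:
Step 1: enter scope (depth=1)
Step 2: declare b=26 at depth 1
Step 3: enter scope (depth=2)
Step 4: declare a=(read b)=26 at depth 2
Step 5: declare a=(read a)=26 at depth 2
Step 6: declare b=(read b)=26 at depth 2
Visible at query point: a=26 b=26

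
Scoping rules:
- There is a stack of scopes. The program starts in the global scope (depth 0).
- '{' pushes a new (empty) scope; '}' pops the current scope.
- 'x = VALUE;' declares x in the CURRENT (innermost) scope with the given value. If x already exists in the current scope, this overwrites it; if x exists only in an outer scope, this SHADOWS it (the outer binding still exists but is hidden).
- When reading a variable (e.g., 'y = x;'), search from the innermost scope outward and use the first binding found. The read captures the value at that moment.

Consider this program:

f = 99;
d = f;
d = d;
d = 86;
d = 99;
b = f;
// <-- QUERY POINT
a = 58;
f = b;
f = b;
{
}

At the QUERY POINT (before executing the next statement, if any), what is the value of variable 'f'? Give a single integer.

Step 1: declare f=99 at depth 0
Step 2: declare d=(read f)=99 at depth 0
Step 3: declare d=(read d)=99 at depth 0
Step 4: declare d=86 at depth 0
Step 5: declare d=99 at depth 0
Step 6: declare b=(read f)=99 at depth 0
Visible at query point: b=99 d=99 f=99

Answer: 99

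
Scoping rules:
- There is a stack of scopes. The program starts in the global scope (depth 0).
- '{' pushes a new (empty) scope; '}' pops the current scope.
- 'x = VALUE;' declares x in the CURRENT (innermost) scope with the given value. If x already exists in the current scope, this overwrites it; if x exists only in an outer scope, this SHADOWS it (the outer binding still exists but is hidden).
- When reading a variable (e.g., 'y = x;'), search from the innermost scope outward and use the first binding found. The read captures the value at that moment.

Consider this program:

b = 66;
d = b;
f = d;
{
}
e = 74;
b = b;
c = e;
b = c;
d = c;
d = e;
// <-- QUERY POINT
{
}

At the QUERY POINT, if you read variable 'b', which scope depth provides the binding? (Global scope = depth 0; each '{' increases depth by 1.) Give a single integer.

Answer: 0

Derivation:
Step 1: declare b=66 at depth 0
Step 2: declare d=(read b)=66 at depth 0
Step 3: declare f=(read d)=66 at depth 0
Step 4: enter scope (depth=1)
Step 5: exit scope (depth=0)
Step 6: declare e=74 at depth 0
Step 7: declare b=(read b)=66 at depth 0
Step 8: declare c=(read e)=74 at depth 0
Step 9: declare b=(read c)=74 at depth 0
Step 10: declare d=(read c)=74 at depth 0
Step 11: declare d=(read e)=74 at depth 0
Visible at query point: b=74 c=74 d=74 e=74 f=66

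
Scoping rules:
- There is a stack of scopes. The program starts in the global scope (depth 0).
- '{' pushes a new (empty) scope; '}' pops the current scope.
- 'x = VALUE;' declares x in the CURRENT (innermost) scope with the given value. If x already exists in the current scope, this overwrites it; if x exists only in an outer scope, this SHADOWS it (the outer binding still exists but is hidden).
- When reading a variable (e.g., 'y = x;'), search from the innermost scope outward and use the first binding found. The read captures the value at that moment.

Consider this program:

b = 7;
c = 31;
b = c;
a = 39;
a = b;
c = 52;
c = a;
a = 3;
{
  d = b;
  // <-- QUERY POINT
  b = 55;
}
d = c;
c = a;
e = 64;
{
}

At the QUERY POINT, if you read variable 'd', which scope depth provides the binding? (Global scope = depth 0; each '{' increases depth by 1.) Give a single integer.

Step 1: declare b=7 at depth 0
Step 2: declare c=31 at depth 0
Step 3: declare b=(read c)=31 at depth 0
Step 4: declare a=39 at depth 0
Step 5: declare a=(read b)=31 at depth 0
Step 6: declare c=52 at depth 0
Step 7: declare c=(read a)=31 at depth 0
Step 8: declare a=3 at depth 0
Step 9: enter scope (depth=1)
Step 10: declare d=(read b)=31 at depth 1
Visible at query point: a=3 b=31 c=31 d=31

Answer: 1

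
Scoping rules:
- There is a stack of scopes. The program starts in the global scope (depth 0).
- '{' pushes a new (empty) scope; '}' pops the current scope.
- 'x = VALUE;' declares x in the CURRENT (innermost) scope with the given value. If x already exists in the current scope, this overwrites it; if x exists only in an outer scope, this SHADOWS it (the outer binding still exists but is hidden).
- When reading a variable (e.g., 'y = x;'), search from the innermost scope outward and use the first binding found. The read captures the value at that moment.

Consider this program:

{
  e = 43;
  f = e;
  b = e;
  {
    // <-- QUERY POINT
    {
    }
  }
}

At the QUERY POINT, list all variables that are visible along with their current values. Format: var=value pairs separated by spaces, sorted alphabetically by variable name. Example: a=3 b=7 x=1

Step 1: enter scope (depth=1)
Step 2: declare e=43 at depth 1
Step 3: declare f=(read e)=43 at depth 1
Step 4: declare b=(read e)=43 at depth 1
Step 5: enter scope (depth=2)
Visible at query point: b=43 e=43 f=43

Answer: b=43 e=43 f=43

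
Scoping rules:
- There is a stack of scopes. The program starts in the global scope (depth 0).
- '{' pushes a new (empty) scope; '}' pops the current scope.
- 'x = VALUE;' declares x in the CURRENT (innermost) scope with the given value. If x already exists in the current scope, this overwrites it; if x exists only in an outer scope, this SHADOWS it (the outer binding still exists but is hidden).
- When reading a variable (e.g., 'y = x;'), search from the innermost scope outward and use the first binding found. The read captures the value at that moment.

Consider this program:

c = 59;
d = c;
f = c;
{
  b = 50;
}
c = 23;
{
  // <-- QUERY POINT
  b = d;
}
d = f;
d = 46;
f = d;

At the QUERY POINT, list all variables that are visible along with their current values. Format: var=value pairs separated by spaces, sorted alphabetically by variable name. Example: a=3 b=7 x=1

Answer: c=23 d=59 f=59

Derivation:
Step 1: declare c=59 at depth 0
Step 2: declare d=(read c)=59 at depth 0
Step 3: declare f=(read c)=59 at depth 0
Step 4: enter scope (depth=1)
Step 5: declare b=50 at depth 1
Step 6: exit scope (depth=0)
Step 7: declare c=23 at depth 0
Step 8: enter scope (depth=1)
Visible at query point: c=23 d=59 f=59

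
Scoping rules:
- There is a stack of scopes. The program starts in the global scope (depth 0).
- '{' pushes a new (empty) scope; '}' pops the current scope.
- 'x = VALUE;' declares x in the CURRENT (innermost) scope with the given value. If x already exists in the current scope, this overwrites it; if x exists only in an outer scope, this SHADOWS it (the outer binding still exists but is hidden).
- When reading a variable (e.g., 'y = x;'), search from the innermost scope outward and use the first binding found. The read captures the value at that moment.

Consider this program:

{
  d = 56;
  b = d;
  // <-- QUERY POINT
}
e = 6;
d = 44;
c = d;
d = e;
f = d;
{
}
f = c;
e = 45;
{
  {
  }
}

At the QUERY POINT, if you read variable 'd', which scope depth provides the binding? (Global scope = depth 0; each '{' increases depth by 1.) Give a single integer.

Step 1: enter scope (depth=1)
Step 2: declare d=56 at depth 1
Step 3: declare b=(read d)=56 at depth 1
Visible at query point: b=56 d=56

Answer: 1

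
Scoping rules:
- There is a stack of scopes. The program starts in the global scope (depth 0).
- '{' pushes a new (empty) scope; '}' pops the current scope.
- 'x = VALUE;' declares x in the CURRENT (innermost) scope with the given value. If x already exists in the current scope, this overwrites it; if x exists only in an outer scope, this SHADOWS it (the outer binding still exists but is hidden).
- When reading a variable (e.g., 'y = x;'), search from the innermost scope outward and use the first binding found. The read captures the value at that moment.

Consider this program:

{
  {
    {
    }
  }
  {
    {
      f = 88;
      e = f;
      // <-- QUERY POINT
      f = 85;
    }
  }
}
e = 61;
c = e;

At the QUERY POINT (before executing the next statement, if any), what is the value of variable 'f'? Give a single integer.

Step 1: enter scope (depth=1)
Step 2: enter scope (depth=2)
Step 3: enter scope (depth=3)
Step 4: exit scope (depth=2)
Step 5: exit scope (depth=1)
Step 6: enter scope (depth=2)
Step 7: enter scope (depth=3)
Step 8: declare f=88 at depth 3
Step 9: declare e=(read f)=88 at depth 3
Visible at query point: e=88 f=88

Answer: 88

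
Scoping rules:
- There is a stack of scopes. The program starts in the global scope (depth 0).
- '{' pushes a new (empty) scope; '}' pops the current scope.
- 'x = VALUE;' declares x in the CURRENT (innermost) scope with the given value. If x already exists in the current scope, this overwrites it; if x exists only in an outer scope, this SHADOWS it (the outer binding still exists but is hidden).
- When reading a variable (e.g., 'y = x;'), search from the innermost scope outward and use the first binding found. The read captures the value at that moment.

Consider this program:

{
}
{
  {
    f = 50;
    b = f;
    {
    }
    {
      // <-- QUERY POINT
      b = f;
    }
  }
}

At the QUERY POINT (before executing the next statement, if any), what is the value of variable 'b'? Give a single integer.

Answer: 50

Derivation:
Step 1: enter scope (depth=1)
Step 2: exit scope (depth=0)
Step 3: enter scope (depth=1)
Step 4: enter scope (depth=2)
Step 5: declare f=50 at depth 2
Step 6: declare b=(read f)=50 at depth 2
Step 7: enter scope (depth=3)
Step 8: exit scope (depth=2)
Step 9: enter scope (depth=3)
Visible at query point: b=50 f=50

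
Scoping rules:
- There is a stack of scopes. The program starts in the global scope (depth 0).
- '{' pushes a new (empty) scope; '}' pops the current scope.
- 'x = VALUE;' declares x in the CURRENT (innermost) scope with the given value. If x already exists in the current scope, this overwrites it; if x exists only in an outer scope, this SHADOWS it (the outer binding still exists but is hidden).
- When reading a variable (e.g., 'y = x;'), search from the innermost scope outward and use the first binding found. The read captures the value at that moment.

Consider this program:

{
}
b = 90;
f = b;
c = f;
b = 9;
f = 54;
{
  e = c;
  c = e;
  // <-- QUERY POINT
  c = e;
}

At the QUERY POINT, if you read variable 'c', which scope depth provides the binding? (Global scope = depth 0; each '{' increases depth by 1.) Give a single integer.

Answer: 1

Derivation:
Step 1: enter scope (depth=1)
Step 2: exit scope (depth=0)
Step 3: declare b=90 at depth 0
Step 4: declare f=(read b)=90 at depth 0
Step 5: declare c=(read f)=90 at depth 0
Step 6: declare b=9 at depth 0
Step 7: declare f=54 at depth 0
Step 8: enter scope (depth=1)
Step 9: declare e=(read c)=90 at depth 1
Step 10: declare c=(read e)=90 at depth 1
Visible at query point: b=9 c=90 e=90 f=54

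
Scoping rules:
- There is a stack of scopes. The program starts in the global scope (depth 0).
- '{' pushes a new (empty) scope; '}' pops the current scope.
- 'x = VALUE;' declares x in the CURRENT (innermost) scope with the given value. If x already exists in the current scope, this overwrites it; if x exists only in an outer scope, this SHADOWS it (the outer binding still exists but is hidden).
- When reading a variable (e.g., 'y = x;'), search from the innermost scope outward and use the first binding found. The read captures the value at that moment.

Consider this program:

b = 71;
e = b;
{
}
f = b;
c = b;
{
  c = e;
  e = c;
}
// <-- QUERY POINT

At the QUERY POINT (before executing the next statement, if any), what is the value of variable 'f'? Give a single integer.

Answer: 71

Derivation:
Step 1: declare b=71 at depth 0
Step 2: declare e=(read b)=71 at depth 0
Step 3: enter scope (depth=1)
Step 4: exit scope (depth=0)
Step 5: declare f=(read b)=71 at depth 0
Step 6: declare c=(read b)=71 at depth 0
Step 7: enter scope (depth=1)
Step 8: declare c=(read e)=71 at depth 1
Step 9: declare e=(read c)=71 at depth 1
Step 10: exit scope (depth=0)
Visible at query point: b=71 c=71 e=71 f=71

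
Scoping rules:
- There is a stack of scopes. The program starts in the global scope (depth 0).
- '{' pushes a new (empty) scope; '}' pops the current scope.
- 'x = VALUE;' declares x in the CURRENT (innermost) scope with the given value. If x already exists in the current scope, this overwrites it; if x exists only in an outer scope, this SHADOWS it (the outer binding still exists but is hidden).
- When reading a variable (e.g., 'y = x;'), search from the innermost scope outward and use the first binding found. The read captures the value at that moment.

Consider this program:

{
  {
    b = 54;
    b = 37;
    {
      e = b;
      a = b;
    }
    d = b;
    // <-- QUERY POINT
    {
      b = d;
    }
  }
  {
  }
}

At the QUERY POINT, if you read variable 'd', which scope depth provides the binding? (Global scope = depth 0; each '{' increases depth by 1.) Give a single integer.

Step 1: enter scope (depth=1)
Step 2: enter scope (depth=2)
Step 3: declare b=54 at depth 2
Step 4: declare b=37 at depth 2
Step 5: enter scope (depth=3)
Step 6: declare e=(read b)=37 at depth 3
Step 7: declare a=(read b)=37 at depth 3
Step 8: exit scope (depth=2)
Step 9: declare d=(read b)=37 at depth 2
Visible at query point: b=37 d=37

Answer: 2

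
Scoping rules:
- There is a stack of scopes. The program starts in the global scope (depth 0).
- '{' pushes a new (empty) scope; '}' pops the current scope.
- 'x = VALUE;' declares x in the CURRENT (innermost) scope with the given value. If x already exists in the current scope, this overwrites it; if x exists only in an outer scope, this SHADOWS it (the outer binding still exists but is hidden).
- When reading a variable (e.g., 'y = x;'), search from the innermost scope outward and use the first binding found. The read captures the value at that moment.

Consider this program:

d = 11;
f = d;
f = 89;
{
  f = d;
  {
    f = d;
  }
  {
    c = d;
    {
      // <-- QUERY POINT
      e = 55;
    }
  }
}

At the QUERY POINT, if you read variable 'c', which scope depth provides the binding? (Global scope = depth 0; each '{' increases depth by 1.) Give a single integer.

Step 1: declare d=11 at depth 0
Step 2: declare f=(read d)=11 at depth 0
Step 3: declare f=89 at depth 0
Step 4: enter scope (depth=1)
Step 5: declare f=(read d)=11 at depth 1
Step 6: enter scope (depth=2)
Step 7: declare f=(read d)=11 at depth 2
Step 8: exit scope (depth=1)
Step 9: enter scope (depth=2)
Step 10: declare c=(read d)=11 at depth 2
Step 11: enter scope (depth=3)
Visible at query point: c=11 d=11 f=11

Answer: 2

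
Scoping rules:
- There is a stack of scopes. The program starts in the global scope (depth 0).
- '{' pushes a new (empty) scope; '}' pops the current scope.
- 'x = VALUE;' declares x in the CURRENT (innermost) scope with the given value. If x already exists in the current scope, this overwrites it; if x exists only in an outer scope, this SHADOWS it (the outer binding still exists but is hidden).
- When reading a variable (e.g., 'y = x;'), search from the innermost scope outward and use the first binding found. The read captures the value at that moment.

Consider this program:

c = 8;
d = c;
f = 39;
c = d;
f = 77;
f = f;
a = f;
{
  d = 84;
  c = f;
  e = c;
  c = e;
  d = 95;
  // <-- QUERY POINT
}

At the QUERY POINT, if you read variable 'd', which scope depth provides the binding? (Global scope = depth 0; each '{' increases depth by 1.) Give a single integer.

Step 1: declare c=8 at depth 0
Step 2: declare d=(read c)=8 at depth 0
Step 3: declare f=39 at depth 0
Step 4: declare c=(read d)=8 at depth 0
Step 5: declare f=77 at depth 0
Step 6: declare f=(read f)=77 at depth 0
Step 7: declare a=(read f)=77 at depth 0
Step 8: enter scope (depth=1)
Step 9: declare d=84 at depth 1
Step 10: declare c=(read f)=77 at depth 1
Step 11: declare e=(read c)=77 at depth 1
Step 12: declare c=(read e)=77 at depth 1
Step 13: declare d=95 at depth 1
Visible at query point: a=77 c=77 d=95 e=77 f=77

Answer: 1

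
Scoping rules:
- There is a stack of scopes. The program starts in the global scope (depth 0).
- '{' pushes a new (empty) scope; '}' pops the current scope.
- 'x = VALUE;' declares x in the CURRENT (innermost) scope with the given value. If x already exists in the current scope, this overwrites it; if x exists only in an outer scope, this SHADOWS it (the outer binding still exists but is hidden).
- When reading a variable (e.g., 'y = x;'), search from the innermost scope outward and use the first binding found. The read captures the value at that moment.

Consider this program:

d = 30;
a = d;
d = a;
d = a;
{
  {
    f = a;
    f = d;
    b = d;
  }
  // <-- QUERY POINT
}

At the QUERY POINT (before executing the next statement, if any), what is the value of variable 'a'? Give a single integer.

Answer: 30

Derivation:
Step 1: declare d=30 at depth 0
Step 2: declare a=(read d)=30 at depth 0
Step 3: declare d=(read a)=30 at depth 0
Step 4: declare d=(read a)=30 at depth 0
Step 5: enter scope (depth=1)
Step 6: enter scope (depth=2)
Step 7: declare f=(read a)=30 at depth 2
Step 8: declare f=(read d)=30 at depth 2
Step 9: declare b=(read d)=30 at depth 2
Step 10: exit scope (depth=1)
Visible at query point: a=30 d=30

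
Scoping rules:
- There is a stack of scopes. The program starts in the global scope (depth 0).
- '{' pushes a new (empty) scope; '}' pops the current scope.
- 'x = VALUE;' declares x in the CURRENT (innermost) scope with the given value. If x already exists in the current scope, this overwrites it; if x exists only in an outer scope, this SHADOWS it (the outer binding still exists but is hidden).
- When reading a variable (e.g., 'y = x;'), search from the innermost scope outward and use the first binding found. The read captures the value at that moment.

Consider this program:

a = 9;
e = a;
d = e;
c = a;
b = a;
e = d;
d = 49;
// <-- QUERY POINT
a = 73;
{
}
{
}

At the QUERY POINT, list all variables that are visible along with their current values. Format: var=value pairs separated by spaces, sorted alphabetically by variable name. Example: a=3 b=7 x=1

Step 1: declare a=9 at depth 0
Step 2: declare e=(read a)=9 at depth 0
Step 3: declare d=(read e)=9 at depth 0
Step 4: declare c=(read a)=9 at depth 0
Step 5: declare b=(read a)=9 at depth 0
Step 6: declare e=(read d)=9 at depth 0
Step 7: declare d=49 at depth 0
Visible at query point: a=9 b=9 c=9 d=49 e=9

Answer: a=9 b=9 c=9 d=49 e=9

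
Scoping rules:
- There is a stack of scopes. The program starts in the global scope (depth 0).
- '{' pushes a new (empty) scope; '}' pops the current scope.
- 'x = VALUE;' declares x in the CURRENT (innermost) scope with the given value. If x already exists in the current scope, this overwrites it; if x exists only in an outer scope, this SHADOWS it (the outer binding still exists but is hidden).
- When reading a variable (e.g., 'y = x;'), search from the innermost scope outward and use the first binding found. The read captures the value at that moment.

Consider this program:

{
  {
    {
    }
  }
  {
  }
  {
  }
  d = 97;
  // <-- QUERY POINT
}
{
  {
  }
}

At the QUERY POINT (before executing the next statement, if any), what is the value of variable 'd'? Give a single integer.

Answer: 97

Derivation:
Step 1: enter scope (depth=1)
Step 2: enter scope (depth=2)
Step 3: enter scope (depth=3)
Step 4: exit scope (depth=2)
Step 5: exit scope (depth=1)
Step 6: enter scope (depth=2)
Step 7: exit scope (depth=1)
Step 8: enter scope (depth=2)
Step 9: exit scope (depth=1)
Step 10: declare d=97 at depth 1
Visible at query point: d=97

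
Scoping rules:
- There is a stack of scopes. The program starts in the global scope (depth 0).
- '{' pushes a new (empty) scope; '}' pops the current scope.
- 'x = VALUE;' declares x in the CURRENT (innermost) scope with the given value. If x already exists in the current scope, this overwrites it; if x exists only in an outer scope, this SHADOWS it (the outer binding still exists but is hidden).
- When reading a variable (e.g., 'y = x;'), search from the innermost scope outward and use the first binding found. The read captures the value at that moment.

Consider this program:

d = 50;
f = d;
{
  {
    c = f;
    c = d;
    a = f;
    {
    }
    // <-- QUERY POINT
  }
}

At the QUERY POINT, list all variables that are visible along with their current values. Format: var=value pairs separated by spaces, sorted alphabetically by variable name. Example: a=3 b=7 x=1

Step 1: declare d=50 at depth 0
Step 2: declare f=(read d)=50 at depth 0
Step 3: enter scope (depth=1)
Step 4: enter scope (depth=2)
Step 5: declare c=(read f)=50 at depth 2
Step 6: declare c=(read d)=50 at depth 2
Step 7: declare a=(read f)=50 at depth 2
Step 8: enter scope (depth=3)
Step 9: exit scope (depth=2)
Visible at query point: a=50 c=50 d=50 f=50

Answer: a=50 c=50 d=50 f=50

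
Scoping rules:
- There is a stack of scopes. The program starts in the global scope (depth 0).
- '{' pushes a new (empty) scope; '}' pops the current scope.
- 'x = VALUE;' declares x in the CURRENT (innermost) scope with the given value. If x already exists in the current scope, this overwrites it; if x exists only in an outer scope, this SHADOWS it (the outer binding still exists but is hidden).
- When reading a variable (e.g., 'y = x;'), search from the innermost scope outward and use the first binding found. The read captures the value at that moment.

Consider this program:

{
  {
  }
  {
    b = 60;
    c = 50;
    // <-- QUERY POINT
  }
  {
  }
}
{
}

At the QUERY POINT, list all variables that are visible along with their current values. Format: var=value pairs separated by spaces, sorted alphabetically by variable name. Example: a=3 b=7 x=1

Answer: b=60 c=50

Derivation:
Step 1: enter scope (depth=1)
Step 2: enter scope (depth=2)
Step 3: exit scope (depth=1)
Step 4: enter scope (depth=2)
Step 5: declare b=60 at depth 2
Step 6: declare c=50 at depth 2
Visible at query point: b=60 c=50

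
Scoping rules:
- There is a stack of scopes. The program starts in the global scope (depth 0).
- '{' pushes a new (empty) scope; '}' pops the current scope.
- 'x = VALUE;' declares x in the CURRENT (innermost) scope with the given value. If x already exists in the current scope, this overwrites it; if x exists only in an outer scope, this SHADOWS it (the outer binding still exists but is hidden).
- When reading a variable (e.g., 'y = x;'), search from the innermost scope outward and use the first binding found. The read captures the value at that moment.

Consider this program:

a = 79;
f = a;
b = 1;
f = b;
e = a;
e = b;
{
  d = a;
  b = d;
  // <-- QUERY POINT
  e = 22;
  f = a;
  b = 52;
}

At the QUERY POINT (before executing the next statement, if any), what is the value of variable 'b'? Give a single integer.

Answer: 79

Derivation:
Step 1: declare a=79 at depth 0
Step 2: declare f=(read a)=79 at depth 0
Step 3: declare b=1 at depth 0
Step 4: declare f=(read b)=1 at depth 0
Step 5: declare e=(read a)=79 at depth 0
Step 6: declare e=(read b)=1 at depth 0
Step 7: enter scope (depth=1)
Step 8: declare d=(read a)=79 at depth 1
Step 9: declare b=(read d)=79 at depth 1
Visible at query point: a=79 b=79 d=79 e=1 f=1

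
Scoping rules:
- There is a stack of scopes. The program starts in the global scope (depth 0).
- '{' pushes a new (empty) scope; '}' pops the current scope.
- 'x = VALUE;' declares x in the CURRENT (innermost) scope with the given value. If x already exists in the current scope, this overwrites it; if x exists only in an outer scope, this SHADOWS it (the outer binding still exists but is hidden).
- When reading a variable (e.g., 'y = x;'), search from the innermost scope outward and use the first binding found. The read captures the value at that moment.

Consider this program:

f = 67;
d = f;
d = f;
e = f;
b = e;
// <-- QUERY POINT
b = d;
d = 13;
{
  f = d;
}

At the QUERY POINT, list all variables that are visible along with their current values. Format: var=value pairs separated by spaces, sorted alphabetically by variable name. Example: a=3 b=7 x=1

Answer: b=67 d=67 e=67 f=67

Derivation:
Step 1: declare f=67 at depth 0
Step 2: declare d=(read f)=67 at depth 0
Step 3: declare d=(read f)=67 at depth 0
Step 4: declare e=(read f)=67 at depth 0
Step 5: declare b=(read e)=67 at depth 0
Visible at query point: b=67 d=67 e=67 f=67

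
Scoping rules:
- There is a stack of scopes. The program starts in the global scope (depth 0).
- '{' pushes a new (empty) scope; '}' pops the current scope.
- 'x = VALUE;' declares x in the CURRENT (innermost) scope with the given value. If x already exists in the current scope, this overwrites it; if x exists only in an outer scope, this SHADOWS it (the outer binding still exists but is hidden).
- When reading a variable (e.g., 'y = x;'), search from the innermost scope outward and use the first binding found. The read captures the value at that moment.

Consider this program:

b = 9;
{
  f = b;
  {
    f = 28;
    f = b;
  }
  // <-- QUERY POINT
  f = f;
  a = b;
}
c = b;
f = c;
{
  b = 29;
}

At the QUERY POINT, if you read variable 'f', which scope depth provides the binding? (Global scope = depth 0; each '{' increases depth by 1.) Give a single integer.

Answer: 1

Derivation:
Step 1: declare b=9 at depth 0
Step 2: enter scope (depth=1)
Step 3: declare f=(read b)=9 at depth 1
Step 4: enter scope (depth=2)
Step 5: declare f=28 at depth 2
Step 6: declare f=(read b)=9 at depth 2
Step 7: exit scope (depth=1)
Visible at query point: b=9 f=9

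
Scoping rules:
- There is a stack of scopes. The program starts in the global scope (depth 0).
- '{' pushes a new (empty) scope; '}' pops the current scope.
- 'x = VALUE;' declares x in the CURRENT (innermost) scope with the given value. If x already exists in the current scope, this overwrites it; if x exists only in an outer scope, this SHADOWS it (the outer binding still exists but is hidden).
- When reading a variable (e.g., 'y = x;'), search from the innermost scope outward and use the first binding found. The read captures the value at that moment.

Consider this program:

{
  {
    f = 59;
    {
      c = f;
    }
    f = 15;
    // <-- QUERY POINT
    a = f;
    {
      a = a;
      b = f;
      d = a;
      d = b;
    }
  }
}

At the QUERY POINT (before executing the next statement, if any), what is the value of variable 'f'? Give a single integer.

Step 1: enter scope (depth=1)
Step 2: enter scope (depth=2)
Step 3: declare f=59 at depth 2
Step 4: enter scope (depth=3)
Step 5: declare c=(read f)=59 at depth 3
Step 6: exit scope (depth=2)
Step 7: declare f=15 at depth 2
Visible at query point: f=15

Answer: 15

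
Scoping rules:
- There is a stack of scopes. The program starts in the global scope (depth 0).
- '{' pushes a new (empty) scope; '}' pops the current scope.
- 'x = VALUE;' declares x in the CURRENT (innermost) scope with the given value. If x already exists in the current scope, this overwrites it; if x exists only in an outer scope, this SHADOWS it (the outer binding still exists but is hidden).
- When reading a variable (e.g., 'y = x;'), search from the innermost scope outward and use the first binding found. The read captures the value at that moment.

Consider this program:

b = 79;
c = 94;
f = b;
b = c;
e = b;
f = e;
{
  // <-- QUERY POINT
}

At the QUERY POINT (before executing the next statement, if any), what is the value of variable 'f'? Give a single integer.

Step 1: declare b=79 at depth 0
Step 2: declare c=94 at depth 0
Step 3: declare f=(read b)=79 at depth 0
Step 4: declare b=(read c)=94 at depth 0
Step 5: declare e=(read b)=94 at depth 0
Step 6: declare f=(read e)=94 at depth 0
Step 7: enter scope (depth=1)
Visible at query point: b=94 c=94 e=94 f=94

Answer: 94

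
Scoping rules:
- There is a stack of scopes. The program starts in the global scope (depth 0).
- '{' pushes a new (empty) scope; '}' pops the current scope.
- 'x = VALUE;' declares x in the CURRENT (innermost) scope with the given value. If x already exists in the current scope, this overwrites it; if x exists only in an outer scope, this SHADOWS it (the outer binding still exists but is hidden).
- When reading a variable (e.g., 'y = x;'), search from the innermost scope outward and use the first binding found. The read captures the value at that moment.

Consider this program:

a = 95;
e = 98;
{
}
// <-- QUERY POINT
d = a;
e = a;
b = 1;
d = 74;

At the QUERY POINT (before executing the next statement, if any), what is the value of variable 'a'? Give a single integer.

Step 1: declare a=95 at depth 0
Step 2: declare e=98 at depth 0
Step 3: enter scope (depth=1)
Step 4: exit scope (depth=0)
Visible at query point: a=95 e=98

Answer: 95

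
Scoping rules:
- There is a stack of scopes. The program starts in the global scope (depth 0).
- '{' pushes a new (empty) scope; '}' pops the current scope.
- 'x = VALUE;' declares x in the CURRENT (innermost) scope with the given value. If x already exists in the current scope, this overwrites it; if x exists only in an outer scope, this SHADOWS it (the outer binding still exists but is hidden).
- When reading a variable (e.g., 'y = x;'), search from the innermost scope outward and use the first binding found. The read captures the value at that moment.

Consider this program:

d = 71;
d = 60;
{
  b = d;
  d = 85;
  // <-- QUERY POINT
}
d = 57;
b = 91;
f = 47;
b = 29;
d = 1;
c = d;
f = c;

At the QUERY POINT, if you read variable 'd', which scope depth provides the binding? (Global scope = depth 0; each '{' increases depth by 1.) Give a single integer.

Answer: 1

Derivation:
Step 1: declare d=71 at depth 0
Step 2: declare d=60 at depth 0
Step 3: enter scope (depth=1)
Step 4: declare b=(read d)=60 at depth 1
Step 5: declare d=85 at depth 1
Visible at query point: b=60 d=85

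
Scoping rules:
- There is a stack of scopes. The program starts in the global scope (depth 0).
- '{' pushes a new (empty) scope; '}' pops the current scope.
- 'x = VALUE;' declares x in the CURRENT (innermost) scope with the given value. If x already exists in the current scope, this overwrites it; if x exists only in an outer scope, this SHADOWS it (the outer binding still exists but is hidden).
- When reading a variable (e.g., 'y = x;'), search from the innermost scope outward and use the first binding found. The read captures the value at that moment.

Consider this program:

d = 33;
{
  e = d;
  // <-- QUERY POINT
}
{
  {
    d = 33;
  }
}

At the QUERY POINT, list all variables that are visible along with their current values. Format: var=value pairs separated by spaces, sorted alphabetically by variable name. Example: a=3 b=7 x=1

Step 1: declare d=33 at depth 0
Step 2: enter scope (depth=1)
Step 3: declare e=(read d)=33 at depth 1
Visible at query point: d=33 e=33

Answer: d=33 e=33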